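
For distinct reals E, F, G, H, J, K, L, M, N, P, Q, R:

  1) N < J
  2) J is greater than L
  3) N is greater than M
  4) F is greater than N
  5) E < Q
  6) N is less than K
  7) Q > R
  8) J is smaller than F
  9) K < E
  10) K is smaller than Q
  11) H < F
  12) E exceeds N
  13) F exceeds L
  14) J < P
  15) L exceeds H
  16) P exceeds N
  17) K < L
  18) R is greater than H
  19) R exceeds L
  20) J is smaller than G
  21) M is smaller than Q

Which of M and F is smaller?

M < N and N < K give M < K.
With K < L: M < N < K < L.
Then L < J extends the chain to J.
Then J < F extends the chain to F.
So M < F; M is the smaller of the two.

M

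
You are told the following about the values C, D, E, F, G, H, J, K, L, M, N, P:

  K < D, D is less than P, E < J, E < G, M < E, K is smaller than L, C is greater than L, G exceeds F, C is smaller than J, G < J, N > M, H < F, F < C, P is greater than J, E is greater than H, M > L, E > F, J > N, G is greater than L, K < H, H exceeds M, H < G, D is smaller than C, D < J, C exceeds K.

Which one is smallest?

K

Chaining upward from K: directly above it, L, D, H, C; then M, F, E, G, J, P; then N.
That covers every other element, and nothing is given below K, so K is the smallest.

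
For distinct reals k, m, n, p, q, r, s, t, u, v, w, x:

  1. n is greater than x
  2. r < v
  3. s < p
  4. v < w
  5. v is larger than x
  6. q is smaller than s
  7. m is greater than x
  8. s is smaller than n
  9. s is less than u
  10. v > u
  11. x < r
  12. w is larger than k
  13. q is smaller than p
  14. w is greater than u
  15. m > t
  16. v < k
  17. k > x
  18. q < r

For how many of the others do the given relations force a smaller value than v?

5

Directly below v: x, r, u.
One step further: q, s (5 so far).
No other element is forced below v by the given relations, so the count is 5.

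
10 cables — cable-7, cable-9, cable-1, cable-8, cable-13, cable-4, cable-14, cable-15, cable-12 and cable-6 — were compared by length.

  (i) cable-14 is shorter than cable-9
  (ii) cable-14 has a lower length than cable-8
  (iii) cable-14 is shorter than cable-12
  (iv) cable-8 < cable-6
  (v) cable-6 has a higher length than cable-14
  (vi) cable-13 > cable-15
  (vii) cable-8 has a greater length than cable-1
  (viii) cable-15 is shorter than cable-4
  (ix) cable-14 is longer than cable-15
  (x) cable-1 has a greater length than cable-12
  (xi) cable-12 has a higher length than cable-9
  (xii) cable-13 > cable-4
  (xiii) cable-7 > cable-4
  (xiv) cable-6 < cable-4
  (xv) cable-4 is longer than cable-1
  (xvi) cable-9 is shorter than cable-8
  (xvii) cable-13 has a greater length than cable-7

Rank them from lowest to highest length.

The consecutive links are each given: cable-15 < cable-14; cable-14 < cable-9; cable-9 < cable-12; cable-12 < cable-1; cable-1 < cable-8; cable-8 < cable-6; cable-6 < cable-4; cable-4 < cable-7; cable-7 < cable-13.

cable-15 < cable-14 < cable-9 < cable-12 < cable-1 < cable-8 < cable-6 < cable-4 < cable-7 < cable-13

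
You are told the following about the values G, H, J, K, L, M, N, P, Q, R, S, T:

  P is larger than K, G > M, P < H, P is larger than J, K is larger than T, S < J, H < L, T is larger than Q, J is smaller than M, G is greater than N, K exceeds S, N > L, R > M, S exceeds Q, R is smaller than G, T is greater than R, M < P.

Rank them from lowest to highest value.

Q < S < J < M < R < T < K < P < H < L < N < G

Each adjacent pair is fixed by a given relation: Q < S; S < J; J < M; M < R; R < T; T < K; K < P; P < H; H < L; L < N; N < G. Chaining them end to end gives the full order.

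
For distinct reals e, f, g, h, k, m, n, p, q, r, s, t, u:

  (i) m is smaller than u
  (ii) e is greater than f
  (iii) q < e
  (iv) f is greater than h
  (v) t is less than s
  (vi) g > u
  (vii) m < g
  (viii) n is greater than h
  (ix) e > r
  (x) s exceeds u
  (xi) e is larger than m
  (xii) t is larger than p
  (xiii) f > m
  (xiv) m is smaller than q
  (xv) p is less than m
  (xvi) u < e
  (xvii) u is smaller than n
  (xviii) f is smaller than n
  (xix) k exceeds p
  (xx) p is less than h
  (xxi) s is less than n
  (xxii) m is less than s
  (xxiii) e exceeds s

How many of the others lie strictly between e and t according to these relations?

1

The relations place t below e. An element lies strictly between them when it is forced above t and also forced below e.
Above t: {s, n}. Below e: {p, m, u, h, q, r, f, s}.
Intersection: {s} — 1.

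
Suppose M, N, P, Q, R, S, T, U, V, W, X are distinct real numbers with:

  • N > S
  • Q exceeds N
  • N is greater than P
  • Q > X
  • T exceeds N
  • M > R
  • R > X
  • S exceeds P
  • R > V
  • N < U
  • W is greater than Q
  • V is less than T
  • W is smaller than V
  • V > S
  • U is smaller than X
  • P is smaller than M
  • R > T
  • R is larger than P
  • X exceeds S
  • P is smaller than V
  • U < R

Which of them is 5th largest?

Piecing the relations together gives one ordering: P < S < N < U < X < Q < W < V < T < R < M.
The 5th largest is W.

W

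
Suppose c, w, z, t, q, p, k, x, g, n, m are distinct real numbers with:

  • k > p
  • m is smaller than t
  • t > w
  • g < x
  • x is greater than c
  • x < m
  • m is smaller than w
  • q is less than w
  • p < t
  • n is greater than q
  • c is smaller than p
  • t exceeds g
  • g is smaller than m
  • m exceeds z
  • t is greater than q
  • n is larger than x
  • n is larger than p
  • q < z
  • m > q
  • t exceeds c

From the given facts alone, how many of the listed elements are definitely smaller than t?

Directly below t: q, c, g, p, m, w.
One step further: x, z (8 so far).
No other element is forced below t by the given relations, so the count is 8.

8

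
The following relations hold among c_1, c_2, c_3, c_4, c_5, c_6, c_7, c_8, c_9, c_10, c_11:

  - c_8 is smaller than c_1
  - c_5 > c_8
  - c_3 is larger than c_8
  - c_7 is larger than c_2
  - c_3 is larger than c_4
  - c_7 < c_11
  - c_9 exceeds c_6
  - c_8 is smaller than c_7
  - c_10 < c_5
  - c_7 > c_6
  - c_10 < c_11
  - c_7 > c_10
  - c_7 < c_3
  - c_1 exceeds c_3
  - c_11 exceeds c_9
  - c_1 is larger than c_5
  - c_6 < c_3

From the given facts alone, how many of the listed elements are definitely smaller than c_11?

6

From c_11 the given relations immediately reach c_10, c_7, c_9.
From those, c_8, c_6, c_2 — 6 in total.
Nothing else is reachable below c_11; 6 in all.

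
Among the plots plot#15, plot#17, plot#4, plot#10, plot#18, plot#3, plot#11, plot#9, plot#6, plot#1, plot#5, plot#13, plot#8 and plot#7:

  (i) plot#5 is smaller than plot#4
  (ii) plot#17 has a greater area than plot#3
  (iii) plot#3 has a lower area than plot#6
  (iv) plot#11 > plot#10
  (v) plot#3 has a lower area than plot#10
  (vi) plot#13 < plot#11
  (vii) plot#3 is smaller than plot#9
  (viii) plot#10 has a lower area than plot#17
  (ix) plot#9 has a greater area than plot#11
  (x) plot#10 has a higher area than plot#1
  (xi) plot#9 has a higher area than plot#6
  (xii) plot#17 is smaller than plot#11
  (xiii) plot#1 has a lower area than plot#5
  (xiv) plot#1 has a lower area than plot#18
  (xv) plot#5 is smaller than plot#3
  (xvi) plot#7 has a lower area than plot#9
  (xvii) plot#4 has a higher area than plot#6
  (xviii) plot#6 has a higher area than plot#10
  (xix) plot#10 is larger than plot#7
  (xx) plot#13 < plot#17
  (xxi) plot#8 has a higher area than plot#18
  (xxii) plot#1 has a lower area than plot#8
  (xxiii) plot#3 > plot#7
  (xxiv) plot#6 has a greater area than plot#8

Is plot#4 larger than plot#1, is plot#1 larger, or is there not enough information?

plot#4

plot#1 < plot#5 and plot#5 < plot#3 give plot#1 < plot#3.
Then plot#3 < plot#10 extends the chain to plot#10.
Then plot#10 < plot#6 extends the chain to plot#6.
With plot#6 < plot#4: plot#1 < plot#5 < plot#3 < plot#10 < plot#6 < plot#4.
So plot#4 is larger.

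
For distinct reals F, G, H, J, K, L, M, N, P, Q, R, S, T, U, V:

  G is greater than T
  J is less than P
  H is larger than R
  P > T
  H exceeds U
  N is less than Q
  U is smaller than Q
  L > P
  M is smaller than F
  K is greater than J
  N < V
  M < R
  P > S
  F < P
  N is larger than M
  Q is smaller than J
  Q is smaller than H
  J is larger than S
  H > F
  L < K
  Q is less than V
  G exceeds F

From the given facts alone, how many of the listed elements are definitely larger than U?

7

Directly above U: Q, H.
One step further: J, V (4 so far).
One step further: P, K (6 so far).
One step further: L (7 so far).
Nothing else is reachable above U; 7 in all.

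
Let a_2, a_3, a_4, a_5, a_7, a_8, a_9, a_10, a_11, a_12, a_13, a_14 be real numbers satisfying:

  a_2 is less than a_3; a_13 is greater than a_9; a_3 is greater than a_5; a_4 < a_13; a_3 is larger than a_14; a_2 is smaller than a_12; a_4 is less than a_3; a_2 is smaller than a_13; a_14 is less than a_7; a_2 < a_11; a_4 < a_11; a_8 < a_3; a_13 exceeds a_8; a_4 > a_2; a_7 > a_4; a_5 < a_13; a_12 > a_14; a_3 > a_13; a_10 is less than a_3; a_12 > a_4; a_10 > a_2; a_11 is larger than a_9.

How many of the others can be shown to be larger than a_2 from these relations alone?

From a_2 the given relations immediately reach a_4, a_10, a_13, a_3, a_12, a_11.
From those, a_7 — 7 in total.
Nothing else is reachable above a_2; 7 in all.

7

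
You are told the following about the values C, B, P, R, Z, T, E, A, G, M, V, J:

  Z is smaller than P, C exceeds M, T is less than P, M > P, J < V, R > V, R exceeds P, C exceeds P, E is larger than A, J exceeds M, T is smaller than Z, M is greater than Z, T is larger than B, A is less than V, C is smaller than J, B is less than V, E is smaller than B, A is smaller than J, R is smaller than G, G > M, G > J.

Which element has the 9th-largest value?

T

Piecing the relations together gives one ordering: A < E < B < T < Z < P < M < C < J < V < R < G.
The 9th largest is T.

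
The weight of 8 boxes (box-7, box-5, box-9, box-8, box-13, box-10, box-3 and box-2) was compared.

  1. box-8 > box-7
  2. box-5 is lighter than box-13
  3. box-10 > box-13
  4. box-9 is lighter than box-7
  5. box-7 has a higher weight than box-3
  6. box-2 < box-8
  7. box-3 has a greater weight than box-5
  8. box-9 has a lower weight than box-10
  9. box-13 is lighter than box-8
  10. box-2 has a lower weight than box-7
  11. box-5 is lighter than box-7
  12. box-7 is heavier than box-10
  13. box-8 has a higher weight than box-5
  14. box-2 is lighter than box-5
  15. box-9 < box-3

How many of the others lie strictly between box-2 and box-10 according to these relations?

2

Chaining upward from box-2 reaches: box-5, box-13, box-3, box-7, box-8.
Chaining downward from box-10 reaches: box-5, box-13, box-9.
Strictly between box-2 and box-10 are those in both lists: box-5, box-13 — 2 elements.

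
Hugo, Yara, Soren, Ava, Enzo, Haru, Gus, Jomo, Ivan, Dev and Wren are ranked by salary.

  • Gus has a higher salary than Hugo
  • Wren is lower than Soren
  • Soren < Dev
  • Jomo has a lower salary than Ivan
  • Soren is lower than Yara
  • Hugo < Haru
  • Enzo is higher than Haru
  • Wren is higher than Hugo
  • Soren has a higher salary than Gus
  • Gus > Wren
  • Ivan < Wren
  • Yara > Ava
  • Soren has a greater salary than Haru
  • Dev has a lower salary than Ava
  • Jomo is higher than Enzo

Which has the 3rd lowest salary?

Enzo

Piecing the relations together gives one ordering: Hugo < Haru < Enzo < Jomo < Ivan < Wren < Gus < Soren < Dev < Ava < Yara.
Counting 3 from the smallest end gives Enzo.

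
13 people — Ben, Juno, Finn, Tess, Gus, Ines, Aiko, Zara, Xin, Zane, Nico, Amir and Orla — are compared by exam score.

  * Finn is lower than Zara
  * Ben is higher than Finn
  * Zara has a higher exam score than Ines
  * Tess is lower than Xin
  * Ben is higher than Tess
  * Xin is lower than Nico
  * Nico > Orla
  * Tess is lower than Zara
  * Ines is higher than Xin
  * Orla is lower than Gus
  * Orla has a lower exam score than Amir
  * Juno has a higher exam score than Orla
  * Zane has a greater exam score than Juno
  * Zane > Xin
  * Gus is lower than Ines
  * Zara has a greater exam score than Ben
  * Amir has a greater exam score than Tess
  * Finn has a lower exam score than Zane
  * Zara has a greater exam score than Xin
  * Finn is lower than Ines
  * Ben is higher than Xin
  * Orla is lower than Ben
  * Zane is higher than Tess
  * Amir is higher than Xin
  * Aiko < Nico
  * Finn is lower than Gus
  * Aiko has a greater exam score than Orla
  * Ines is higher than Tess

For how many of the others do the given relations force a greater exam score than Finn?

Directly above Finn: Gus, Ines, Zane, Ben, Zara.
Nothing else is reachable above Finn; 5 in all.

5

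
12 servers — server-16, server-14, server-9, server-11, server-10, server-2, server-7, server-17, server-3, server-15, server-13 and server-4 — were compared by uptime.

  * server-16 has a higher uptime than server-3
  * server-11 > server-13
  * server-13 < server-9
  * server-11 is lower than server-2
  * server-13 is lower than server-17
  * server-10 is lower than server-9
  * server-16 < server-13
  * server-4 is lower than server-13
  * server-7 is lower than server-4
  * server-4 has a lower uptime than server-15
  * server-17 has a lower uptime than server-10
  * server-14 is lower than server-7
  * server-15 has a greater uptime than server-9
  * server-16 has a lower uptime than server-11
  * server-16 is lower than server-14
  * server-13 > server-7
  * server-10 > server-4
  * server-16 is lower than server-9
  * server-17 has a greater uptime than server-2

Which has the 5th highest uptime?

server-2

The consecutive relations fix a unique order: server-3 < server-16 < server-14 < server-7 < server-4 < server-13 < server-11 < server-2 < server-17 < server-10 < server-9 < server-15.
Counting 5 from the largest end gives server-2.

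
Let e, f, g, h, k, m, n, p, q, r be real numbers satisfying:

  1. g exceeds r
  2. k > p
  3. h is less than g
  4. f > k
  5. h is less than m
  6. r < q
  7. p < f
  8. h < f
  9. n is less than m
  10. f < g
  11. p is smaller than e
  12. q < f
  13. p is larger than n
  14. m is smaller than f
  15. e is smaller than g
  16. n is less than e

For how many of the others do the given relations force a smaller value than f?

From f the given relations immediately reach p, q, h, k, m.
From those, r, n — 7 in total.
Nothing else is reachable below f; 7 in all.

7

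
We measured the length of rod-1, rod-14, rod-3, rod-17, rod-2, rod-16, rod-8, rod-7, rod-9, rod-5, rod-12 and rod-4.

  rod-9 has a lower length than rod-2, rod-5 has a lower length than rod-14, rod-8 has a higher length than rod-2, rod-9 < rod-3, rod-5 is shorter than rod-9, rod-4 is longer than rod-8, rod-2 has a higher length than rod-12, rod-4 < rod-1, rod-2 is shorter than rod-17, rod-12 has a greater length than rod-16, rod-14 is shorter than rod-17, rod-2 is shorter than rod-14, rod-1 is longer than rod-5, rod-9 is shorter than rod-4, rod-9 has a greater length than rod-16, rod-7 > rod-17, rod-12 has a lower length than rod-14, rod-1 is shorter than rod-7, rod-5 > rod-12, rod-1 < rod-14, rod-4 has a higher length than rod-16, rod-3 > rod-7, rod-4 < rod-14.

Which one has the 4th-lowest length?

rod-9

The consecutive relations fix a unique order: rod-16 < rod-12 < rod-5 < rod-9 < rod-2 < rod-8 < rod-4 < rod-1 < rod-14 < rod-17 < rod-7 < rod-3.
The 4th smallest is rod-9.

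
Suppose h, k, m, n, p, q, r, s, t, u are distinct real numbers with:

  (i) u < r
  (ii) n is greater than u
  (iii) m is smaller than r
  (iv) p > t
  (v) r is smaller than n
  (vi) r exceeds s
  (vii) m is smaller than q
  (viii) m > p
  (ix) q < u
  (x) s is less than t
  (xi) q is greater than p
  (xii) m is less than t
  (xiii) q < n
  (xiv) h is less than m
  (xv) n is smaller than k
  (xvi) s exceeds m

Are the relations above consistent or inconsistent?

inconsistent

We have p < m stated directly, yet also m < s < t < p by chaining the others — so m < p. Contradiction.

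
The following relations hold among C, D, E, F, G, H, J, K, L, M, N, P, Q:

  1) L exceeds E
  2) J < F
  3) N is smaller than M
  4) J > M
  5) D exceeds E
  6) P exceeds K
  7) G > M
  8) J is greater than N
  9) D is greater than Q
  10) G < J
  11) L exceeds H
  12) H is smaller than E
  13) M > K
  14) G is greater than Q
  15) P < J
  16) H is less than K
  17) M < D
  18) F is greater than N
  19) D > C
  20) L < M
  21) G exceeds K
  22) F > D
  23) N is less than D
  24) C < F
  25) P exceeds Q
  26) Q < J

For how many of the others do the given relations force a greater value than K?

6

From K the given relations immediately reach P, M, G.
From those, D, J — 5 in total.
From those, F — 6 in total.
No other element is forced above K by the given relations, so the count is 6.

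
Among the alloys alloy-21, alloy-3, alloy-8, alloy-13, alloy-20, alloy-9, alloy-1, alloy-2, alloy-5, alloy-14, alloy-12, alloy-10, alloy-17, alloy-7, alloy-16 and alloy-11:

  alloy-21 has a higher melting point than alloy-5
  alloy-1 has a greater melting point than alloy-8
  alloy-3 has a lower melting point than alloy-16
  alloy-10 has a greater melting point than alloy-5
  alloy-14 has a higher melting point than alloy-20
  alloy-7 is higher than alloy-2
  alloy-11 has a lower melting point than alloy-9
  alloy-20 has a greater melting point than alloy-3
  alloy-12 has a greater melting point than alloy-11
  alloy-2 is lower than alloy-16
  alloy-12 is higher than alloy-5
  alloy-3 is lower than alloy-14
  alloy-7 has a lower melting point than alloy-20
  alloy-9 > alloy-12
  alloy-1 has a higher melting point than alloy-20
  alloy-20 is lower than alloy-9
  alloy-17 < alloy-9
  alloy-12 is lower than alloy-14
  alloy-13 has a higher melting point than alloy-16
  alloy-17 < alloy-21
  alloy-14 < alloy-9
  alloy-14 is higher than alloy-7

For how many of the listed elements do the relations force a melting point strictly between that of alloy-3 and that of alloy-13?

Chaining upward from alloy-3 reaches: alloy-16, alloy-20, alloy-14, alloy-9, alloy-1.
Chaining downward from alloy-13 reaches: alloy-2, alloy-16.
Strictly between alloy-3 and alloy-13 are those in both lists: alloy-16 — 1 element.

1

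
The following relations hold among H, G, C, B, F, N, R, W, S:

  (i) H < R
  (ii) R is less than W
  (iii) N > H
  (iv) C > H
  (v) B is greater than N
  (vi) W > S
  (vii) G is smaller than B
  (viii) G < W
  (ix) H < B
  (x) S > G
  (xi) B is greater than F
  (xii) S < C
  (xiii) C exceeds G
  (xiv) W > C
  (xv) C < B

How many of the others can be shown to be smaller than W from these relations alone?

From W the given relations immediately reach G, S, R, C.
From those, H — 5 in total.
Nothing else is reachable below W; 5 in all.

5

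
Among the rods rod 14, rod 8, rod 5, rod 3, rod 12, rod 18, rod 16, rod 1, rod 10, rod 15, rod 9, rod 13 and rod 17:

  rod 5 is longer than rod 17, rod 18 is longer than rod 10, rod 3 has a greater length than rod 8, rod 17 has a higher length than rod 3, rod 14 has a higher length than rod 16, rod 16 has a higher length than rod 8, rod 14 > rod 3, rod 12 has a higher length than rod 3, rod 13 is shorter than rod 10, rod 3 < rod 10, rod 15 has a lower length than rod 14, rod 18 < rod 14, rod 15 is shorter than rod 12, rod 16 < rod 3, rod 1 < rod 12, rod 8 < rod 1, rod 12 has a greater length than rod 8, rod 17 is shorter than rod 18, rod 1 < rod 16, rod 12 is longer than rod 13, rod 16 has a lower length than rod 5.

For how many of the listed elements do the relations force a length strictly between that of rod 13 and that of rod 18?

1

Chaining upward from rod 13 reaches: rod 10, rod 12, rod 14.
Chaining downward from rod 18 reaches: rod 8, rod 1, rod 16, rod 3, rod 10, rod 17.
Strictly between rod 13 and rod 18 are those in both lists: rod 10 — 1 element.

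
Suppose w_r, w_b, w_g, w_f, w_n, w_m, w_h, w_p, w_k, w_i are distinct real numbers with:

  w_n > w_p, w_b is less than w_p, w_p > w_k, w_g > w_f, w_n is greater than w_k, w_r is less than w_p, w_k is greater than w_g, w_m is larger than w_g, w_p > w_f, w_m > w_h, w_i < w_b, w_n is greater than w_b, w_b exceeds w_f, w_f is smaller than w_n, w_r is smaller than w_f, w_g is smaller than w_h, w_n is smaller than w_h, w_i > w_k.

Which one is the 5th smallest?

Piecing the relations together gives one ordering: w_r < w_f < w_g < w_k < w_i < w_b < w_p < w_n < w_h < w_m.
Counting 5 from the smallest end gives w_i.

w_i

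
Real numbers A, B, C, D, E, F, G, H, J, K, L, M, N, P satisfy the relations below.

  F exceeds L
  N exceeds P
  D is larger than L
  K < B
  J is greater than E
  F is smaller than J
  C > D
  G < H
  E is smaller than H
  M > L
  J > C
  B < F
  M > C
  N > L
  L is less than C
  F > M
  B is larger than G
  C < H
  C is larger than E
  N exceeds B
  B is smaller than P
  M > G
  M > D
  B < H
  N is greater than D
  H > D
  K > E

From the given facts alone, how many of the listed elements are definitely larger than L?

The elements the relations force above L are D, C, M, H, F, N, J — no chain reaches any other.
That is 7.

7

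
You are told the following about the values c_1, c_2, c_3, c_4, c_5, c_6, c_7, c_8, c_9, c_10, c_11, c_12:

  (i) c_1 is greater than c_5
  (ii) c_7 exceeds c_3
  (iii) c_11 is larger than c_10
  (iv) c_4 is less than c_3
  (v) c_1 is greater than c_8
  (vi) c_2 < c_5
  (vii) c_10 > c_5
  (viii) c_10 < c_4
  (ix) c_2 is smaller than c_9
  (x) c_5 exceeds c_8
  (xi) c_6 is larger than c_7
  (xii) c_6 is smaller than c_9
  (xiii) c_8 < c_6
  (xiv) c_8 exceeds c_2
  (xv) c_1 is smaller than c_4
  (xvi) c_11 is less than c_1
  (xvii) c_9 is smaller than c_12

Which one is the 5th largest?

Piecing the relations together gives one ordering: c_2 < c_8 < c_5 < c_10 < c_11 < c_1 < c_4 < c_3 < c_7 < c_6 < c_9 < c_12.
Counting 5 from the largest end gives c_3.

c_3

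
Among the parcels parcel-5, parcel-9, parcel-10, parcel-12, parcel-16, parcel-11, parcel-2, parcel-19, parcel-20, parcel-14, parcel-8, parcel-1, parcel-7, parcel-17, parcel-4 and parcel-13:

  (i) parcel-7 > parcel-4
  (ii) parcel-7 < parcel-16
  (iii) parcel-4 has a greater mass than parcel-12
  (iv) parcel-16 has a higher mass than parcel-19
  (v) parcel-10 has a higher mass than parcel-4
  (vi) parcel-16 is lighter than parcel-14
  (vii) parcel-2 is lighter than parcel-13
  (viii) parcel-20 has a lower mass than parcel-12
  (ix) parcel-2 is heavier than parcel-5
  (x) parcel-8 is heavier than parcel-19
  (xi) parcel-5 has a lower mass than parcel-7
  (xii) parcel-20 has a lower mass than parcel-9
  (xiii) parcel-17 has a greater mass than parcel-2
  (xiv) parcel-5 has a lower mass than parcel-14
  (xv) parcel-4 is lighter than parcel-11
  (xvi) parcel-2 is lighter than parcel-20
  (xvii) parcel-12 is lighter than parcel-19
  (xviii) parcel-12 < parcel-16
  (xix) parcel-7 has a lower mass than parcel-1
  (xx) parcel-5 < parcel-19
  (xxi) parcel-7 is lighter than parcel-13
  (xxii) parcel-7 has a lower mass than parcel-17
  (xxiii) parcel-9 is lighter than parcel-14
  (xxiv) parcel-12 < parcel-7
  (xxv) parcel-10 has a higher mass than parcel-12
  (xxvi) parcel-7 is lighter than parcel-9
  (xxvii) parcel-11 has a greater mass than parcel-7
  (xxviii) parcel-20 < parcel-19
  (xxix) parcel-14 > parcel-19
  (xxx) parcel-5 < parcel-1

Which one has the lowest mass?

parcel-2 is not least since parcel-5 < parcel-2; parcel-20 is not least since parcel-2 < parcel-20; parcel-12 is not least since parcel-20 < parcel-12; parcel-4 is not least since parcel-12 < parcel-4; parcel-19 is not least since parcel-5 < parcel-19; parcel-7 is not least since parcel-4 < parcel-7; parcel-8 is not least since parcel-19 < parcel-8; parcel-16 is not least since parcel-7 < parcel-16; parcel-10 is not least since parcel-4 < parcel-10; parcel-11 is not least since parcel-7 < parcel-11; parcel-17 is not least since parcel-7 < parcel-17; parcel-1 is not least since parcel-7 < parcel-1; parcel-13 is not least since parcel-7 < parcel-13; parcel-9 is not least since parcel-20 < parcel-9; parcel-14 is not least since parcel-16 < parcel-14.
Only parcel-5 has nothing below it, so parcel-5 is the lowest mass.

parcel-5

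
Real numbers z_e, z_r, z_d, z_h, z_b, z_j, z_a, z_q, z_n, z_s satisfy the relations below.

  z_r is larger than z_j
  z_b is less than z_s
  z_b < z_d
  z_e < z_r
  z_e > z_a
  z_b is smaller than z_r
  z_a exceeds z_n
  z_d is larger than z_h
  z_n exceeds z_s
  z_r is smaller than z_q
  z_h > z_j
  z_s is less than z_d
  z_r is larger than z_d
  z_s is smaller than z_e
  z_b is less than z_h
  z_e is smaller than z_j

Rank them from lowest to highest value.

z_b < z_s < z_n < z_a < z_e < z_j < z_h < z_d < z_r < z_q

Nothing is placed below z_b, so it is least; from there z_b < z_s; z_s < z_n; z_n < z_a; z_a < z_e; z_e < z_j; z_j < z_h; z_h < z_d; z_d < z_r; z_r < z_q, each given directly.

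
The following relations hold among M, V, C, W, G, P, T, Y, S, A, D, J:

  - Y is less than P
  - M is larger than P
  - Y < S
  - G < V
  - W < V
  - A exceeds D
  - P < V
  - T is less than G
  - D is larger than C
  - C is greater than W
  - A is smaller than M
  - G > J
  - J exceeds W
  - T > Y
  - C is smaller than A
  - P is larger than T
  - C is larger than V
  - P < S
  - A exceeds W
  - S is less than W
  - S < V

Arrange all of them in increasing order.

Y < T < P < S < W < J < G < V < C < D < A < M

Each adjacent pair is fixed by a given relation: Y < T; T < P; P < S; S < W; W < J; J < G; G < V; V < C; C < D; D < A; A < M. Chaining them end to end gives the full order.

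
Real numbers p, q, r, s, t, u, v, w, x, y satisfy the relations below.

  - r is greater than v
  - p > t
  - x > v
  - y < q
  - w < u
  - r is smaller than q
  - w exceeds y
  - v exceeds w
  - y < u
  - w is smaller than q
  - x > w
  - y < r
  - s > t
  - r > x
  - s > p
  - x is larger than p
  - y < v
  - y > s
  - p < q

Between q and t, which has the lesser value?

t

t < p and p < s give t < s.
Then s < y extends the chain to y.
Then y < w extends the chain to w.
Then w < v extends the chain to v.
Then v < r extends the chain to r.
Then r < q extends the chain to q.
So t < q; t is the smaller of the two.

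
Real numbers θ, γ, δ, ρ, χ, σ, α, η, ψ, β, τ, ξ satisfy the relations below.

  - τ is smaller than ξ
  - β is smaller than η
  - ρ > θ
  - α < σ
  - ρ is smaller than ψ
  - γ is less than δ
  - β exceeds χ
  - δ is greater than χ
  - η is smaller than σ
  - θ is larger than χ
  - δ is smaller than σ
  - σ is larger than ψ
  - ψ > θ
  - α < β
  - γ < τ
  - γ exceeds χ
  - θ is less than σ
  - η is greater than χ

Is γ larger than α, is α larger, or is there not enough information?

undetermined

Following every chain through γ: above γ we get δ, τ, ξ, σ; below γ we get χ.
α is not reached, and no chain runs the other way from α to γ.
So the given relations leave the order of γ and α undetermined.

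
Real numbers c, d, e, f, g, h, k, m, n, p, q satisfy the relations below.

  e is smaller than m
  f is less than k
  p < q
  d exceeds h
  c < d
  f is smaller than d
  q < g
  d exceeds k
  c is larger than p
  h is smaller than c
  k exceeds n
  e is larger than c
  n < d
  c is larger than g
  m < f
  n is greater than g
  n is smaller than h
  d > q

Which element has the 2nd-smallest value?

Piecing the relations together gives one ordering: p < q < g < n < h < c < e < m < f < k < d.
The 2nd smallest is q.

q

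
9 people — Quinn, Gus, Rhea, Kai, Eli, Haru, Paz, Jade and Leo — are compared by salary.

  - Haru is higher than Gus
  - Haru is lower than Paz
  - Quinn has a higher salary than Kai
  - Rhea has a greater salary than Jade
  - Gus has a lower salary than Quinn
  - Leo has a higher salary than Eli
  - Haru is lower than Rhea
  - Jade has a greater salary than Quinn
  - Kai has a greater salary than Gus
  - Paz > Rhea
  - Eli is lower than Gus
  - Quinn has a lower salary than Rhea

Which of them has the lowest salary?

Gus is not least since Eli < Gus; Kai is not least since Gus < Kai; Quinn is not least since Kai < Quinn; Jade is not least since Quinn < Jade; Haru is not least since Gus < Haru; Rhea is not least since Jade < Rhea; Paz is not least since Haru < Paz; Leo is not least since Eli < Leo.
Only Eli has nothing below it, so Eli is the lowest salary.

Eli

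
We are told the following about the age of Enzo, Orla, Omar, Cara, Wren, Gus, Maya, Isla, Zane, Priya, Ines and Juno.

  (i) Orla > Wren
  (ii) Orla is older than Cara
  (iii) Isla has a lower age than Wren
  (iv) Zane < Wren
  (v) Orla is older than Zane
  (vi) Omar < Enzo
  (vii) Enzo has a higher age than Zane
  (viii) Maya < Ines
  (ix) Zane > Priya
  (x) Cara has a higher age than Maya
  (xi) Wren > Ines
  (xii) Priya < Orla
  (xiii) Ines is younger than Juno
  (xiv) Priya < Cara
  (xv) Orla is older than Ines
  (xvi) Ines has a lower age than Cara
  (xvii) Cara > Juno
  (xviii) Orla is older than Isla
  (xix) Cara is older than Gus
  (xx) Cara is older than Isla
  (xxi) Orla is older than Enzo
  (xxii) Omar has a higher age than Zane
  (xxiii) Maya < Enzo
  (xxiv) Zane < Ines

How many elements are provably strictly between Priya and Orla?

7

Chaining upward from Priya reaches: Zane, Omar, Enzo, Ines, Juno, Wren, Cara.
Chaining downward from Orla reaches: Zane, Gus, Maya, Omar, Enzo, Ines, Isla, Juno, Wren, Cara.
Strictly between Priya and Orla are those in both lists: Zane, Omar, Enzo, Ines, Juno, Wren, Cara — 7 elements.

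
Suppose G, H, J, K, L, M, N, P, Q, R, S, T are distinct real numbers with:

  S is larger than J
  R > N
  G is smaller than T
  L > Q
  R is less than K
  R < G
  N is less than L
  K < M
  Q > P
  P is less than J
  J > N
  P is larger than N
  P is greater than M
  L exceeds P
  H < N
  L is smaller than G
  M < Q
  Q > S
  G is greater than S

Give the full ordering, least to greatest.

Nothing is placed below H, so it is least; from there H < N; N < R; R < K; K < M; M < P; P < J; J < S; S < Q; Q < L; L < G; G < T, each given directly.

H < N < R < K < M < P < J < S < Q < L < G < T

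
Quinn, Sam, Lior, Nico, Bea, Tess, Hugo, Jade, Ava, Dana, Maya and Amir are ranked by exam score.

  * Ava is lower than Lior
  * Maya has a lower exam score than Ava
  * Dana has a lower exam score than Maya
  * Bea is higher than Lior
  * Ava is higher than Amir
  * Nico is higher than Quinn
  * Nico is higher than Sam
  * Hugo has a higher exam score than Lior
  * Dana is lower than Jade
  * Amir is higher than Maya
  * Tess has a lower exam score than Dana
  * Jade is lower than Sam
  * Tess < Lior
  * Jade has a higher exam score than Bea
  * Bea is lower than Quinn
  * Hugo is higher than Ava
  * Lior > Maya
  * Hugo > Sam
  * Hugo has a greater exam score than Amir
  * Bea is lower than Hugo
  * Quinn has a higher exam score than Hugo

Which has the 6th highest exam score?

Bea

The consecutive relations fix a unique order: Tess < Dana < Maya < Amir < Ava < Lior < Bea < Jade < Sam < Hugo < Quinn < Nico.
Counting 6 from the largest end gives Bea.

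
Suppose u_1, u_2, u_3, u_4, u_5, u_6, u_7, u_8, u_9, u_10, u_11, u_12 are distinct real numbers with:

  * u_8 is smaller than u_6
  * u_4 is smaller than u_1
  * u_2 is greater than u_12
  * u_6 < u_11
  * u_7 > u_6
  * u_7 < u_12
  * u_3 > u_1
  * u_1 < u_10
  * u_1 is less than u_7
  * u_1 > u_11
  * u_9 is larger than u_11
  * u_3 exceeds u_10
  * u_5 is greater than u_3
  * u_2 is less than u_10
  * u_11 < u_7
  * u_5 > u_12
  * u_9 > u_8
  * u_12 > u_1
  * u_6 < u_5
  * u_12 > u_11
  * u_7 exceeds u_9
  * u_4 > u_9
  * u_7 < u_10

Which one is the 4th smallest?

u_9

Chaining the given pairs: u_8 < u_6 < u_11 < u_9 < u_4 < u_1 < u_7 < u_12 < u_2 < u_10 < u_3 < u_5.
The 4th smallest is u_9.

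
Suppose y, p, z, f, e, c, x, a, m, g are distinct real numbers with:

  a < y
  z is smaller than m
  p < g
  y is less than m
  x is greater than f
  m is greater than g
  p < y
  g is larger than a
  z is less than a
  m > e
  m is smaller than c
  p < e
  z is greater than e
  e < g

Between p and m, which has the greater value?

The relevant relations are p < e; e < z; z < a; a < g; g < m.
Chaining these gives p < e < z < a < g < m.
So p < m; m is the larger of the two.

m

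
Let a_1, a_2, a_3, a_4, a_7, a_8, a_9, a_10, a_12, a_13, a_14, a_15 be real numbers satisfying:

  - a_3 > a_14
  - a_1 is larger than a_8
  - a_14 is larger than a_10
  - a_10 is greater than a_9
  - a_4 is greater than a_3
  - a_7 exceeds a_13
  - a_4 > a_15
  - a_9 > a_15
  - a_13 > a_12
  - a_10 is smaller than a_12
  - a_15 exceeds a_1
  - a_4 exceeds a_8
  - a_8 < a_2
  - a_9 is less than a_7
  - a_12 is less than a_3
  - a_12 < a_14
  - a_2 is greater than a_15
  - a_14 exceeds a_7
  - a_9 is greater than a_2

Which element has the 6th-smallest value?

Chaining the given pairs: a_8 < a_1 < a_15 < a_2 < a_9 < a_10 < a_12 < a_13 < a_7 < a_14 < a_3 < a_4.
The 6th smallest is a_10.

a_10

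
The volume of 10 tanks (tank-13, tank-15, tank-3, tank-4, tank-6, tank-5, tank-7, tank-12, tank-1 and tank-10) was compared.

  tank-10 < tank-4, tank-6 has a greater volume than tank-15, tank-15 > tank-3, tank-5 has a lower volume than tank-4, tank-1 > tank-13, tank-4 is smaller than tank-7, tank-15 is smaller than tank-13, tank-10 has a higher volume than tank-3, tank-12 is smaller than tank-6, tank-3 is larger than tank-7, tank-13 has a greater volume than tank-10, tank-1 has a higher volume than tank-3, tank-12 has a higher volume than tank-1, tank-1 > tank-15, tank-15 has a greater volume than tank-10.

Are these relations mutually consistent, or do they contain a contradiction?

inconsistent

Chaining the given relations yields tank-4 < tank-7 < tank-3 < tank-10, so tank-4 < tank-10. But one relation states tank-10 < tank-4. These cannot both hold.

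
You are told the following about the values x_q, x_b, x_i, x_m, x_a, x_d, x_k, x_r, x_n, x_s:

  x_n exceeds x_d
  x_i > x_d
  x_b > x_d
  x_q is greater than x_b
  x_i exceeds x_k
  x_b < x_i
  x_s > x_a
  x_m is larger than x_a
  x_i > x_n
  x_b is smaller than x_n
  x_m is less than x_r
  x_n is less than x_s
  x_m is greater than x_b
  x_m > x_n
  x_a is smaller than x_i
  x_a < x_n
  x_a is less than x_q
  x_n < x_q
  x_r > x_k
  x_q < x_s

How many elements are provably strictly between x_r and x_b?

The relations place x_b below x_r. An element lies strictly between them when it is forced above x_b and also forced below x_r.
Above x_b: {x_n, x_m, x_q, x_i, x_s}. Below x_r: {x_d, x_a, x_n, x_k, x_m}.
Intersection: {x_n, x_m} — 2.

2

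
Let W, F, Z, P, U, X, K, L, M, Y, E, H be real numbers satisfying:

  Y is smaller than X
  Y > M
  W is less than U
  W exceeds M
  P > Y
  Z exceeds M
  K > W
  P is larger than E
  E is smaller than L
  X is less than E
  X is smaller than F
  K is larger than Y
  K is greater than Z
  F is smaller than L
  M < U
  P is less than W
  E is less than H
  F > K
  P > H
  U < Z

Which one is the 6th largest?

W

Piecing the relations together gives one ordering: M < Y < X < E < H < P < W < U < Z < K < F < L.
The 6th largest is W.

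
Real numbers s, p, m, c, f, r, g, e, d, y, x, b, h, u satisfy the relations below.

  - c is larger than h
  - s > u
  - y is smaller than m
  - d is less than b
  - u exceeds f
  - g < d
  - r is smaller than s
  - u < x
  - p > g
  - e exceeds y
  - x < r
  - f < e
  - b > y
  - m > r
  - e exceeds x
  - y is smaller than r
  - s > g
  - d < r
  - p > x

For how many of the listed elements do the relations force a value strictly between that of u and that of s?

2

The relations place u below s. An element lies strictly between them when it is forced above u and also forced below s.
Above u: {x, e, r, m, p}. Below s: {f, g, d, x, y, r}.
Intersection: {x, r} — 2.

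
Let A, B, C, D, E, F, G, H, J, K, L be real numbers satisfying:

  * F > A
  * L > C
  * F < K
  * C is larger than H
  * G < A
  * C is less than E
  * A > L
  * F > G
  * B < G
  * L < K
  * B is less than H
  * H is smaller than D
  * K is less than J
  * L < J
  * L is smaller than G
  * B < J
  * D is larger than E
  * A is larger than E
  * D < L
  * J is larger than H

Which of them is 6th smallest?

L

The consecutive relations fix a unique order: B < H < C < E < D < L < G < A < F < K < J.
Counting 6 from the smallest end gives L.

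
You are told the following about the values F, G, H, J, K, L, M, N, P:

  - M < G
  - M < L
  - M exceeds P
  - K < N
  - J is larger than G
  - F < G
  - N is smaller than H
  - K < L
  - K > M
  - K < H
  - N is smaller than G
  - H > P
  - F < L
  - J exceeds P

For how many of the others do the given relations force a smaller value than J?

6

From J the given relations immediately reach P, G.
From those, M, F, N — 5 in total.
From those, K — 6 in total.
No other element is forced below J by the given relations, so the count is 6.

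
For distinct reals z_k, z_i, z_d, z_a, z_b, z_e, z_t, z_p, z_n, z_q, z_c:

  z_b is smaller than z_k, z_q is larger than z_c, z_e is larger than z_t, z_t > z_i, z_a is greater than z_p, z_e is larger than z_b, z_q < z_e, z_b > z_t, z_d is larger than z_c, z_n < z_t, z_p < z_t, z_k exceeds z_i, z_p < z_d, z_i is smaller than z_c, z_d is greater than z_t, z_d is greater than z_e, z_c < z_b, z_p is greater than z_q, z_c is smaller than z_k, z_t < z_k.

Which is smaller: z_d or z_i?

z_i

Chaining the given relations: z_i < z_c < z_q < z_p < z_t < z_b < z_e < z_d.
So z_i < z_d; z_i is the smaller of the two.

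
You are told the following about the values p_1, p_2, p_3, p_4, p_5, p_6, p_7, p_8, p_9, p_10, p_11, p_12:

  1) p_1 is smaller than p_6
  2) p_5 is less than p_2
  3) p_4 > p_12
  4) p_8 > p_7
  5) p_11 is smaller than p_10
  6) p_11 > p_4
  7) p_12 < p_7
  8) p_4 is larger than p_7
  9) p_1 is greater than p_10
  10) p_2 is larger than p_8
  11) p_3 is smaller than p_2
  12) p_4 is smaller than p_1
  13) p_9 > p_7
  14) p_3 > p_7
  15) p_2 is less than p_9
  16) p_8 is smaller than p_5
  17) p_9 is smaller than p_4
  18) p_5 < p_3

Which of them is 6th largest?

p_9

Chaining the given pairs: p_12 < p_7 < p_8 < p_5 < p_3 < p_2 < p_9 < p_4 < p_11 < p_10 < p_1 < p_6.
The 6th largest is p_9.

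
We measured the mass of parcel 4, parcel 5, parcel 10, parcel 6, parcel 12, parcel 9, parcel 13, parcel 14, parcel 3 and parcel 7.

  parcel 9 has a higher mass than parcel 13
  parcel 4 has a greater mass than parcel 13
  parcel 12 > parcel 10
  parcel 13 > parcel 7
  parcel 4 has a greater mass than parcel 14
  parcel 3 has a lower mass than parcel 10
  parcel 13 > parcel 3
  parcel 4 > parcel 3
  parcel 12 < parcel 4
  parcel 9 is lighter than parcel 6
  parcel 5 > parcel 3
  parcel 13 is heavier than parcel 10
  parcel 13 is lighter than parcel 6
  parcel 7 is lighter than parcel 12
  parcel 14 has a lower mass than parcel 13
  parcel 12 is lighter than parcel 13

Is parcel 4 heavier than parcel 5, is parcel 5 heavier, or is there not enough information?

Following every chain through parcel 4: below parcel 4 we get parcel 3, parcel 10, parcel 14, parcel 7, parcel 12, parcel 13.
parcel 5 is not reached, and no chain runs the other way from parcel 5 to parcel 4.
So the given relations leave the order of parcel 4 and parcel 5 undetermined.

undetermined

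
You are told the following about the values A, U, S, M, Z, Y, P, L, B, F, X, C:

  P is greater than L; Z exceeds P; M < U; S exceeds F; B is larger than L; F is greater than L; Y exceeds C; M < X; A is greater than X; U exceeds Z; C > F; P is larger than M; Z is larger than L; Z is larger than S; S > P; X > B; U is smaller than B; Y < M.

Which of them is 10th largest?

C

Chaining the given pairs: L < F < C < Y < M < P < S < Z < U < B < X < A.
The 10th largest is C.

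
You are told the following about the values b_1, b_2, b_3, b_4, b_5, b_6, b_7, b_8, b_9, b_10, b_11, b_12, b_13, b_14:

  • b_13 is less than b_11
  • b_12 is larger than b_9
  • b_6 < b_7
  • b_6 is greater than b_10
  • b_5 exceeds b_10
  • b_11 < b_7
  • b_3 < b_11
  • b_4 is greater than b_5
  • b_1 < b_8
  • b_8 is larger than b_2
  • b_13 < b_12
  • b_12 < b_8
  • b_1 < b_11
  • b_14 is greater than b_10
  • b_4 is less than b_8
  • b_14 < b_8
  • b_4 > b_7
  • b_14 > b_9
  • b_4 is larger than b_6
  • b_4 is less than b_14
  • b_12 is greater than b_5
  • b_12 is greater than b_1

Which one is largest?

b_10 is not greatest since b_10 < b_5; b_1 is not greatest since b_1 < b_12; b_3 is not greatest since b_3 < b_11; b_13 is not greatest since b_13 < b_12; b_6 is not greatest since b_6 < b_7; b_11 is not greatest since b_11 < b_7; b_9 is not greatest since b_9 < b_12; b_2 is not greatest since b_2 < b_8; b_5 is not greatest since b_5 < b_12; b_7 is not greatest since b_7 < b_4; b_4 is not greatest since b_4 < b_14; b_14 is not greatest since b_14 < b_8; b_12 is not greatest since b_12 < b_8.
Only b_8 has nothing above it, so b_8 is the largest.

b_8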